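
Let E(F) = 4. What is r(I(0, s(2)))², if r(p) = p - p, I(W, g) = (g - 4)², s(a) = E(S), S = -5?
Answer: 0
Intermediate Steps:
s(a) = 4
I(W, g) = (-4 + g)²
r(p) = 0
r(I(0, s(2)))² = 0² = 0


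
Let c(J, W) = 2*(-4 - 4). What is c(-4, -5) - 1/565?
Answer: -9041/565 ≈ -16.002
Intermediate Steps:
c(J, W) = -16 (c(J, W) = 2*(-8) = -16)
c(-4, -5) - 1/565 = -16 - 1/565 = -9041/565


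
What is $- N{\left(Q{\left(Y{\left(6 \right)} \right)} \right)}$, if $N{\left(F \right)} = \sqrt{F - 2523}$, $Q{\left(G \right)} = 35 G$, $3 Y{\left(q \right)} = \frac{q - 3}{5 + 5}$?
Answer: $- \frac{i \sqrt{10078}}{2} \approx - 50.195 i$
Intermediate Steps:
$Y{\left(q \right)} = - \frac{1}{10} + \frac{q}{30}$ ($Y{\left(q \right)} = \frac{\left(q - 3\right) \frac{1}{5 + 5}}{3} = \frac{\left(-3 + q\right) \frac{1}{10}}{3} = \frac{- \frac{3}{10} + \frac{q}{10}}{3} = - \frac{1}{10} + \frac{q}{30}$)
$N{\left(F \right)} = \sqrt{-2523 + F}$
$- N{\left(Q{\left(Y{\left(6 \right)} \right)} \right)} = - \sqrt{-2523 + 35 \left(- \frac{1}{10} + \frac{1}{30} \cdot 6\right)} = - \sqrt{-2523 + 35 \left(- \frac{1}{10} + \frac{1}{5}\right)} = - \sqrt{-2523 + 35 \cdot \frac{1}{10}} = - \sqrt{-2523 + \frac{7}{2}} = - \sqrt{- \frac{5039}{2}} = - \frac{i \sqrt{10078}}{2}$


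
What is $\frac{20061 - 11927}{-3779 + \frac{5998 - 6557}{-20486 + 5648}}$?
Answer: $- \frac{120692292}{56072243} \approx -2.1524$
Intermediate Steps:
$\frac{20061 - 11927}{-3779 + \frac{5998 - 6557}{-20486 + 5648}} = \frac{8134}{-3779 - \frac{559}{-14838}} = \frac{8134}{-3779 - - \frac{559}{14838}} = \frac{8134}{-3779 + \frac{559}{14838}} = \frac{8134}{- \frac{56072243}{14838}} = 8134 \left(- \frac{14838}{56072243}\right) = - \frac{120692292}{56072243}$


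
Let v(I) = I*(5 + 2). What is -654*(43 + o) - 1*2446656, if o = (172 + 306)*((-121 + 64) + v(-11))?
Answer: 39415230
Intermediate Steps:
v(I) = 7*I (v(I) = I*7 = 7*I)
o = -64052 (o = (172 + 306)*((-121 + 64) + 7*(-11)) = 478*(-57 - 77) = 478*(-134) = -64052)
-654*(43 + o) - 1*2446656 = -654*(43 - 64052) - 1*2446656 = -654*(-64009) - 2446656 = 41861886 - 2446656 = 39415230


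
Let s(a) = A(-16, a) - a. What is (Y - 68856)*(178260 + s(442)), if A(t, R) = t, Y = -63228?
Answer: -23484799368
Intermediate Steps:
s(a) = -16 - a
(Y - 68856)*(178260 + s(442)) = (-63228 - 68856)*(178260 + (-16 - 1*442)) = -132084*(178260 + (-16 - 442)) = -132084*(178260 - 458) = -132084*177802 = -23484799368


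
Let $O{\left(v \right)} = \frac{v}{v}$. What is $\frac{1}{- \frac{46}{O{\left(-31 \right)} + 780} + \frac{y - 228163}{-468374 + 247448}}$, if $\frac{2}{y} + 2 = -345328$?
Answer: $\frac{14896086331995}{14506683677468} \approx 1.0268$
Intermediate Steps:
$O{\left(v \right)} = 1$
$y = - \frac{1}{172665}$ ($y = \frac{2}{-2 - 345328} = \frac{2}{-345330} = 2 \left(- \frac{1}{345330}\right) = - \frac{1}{172665} \approx -5.7916 \cdot 10^{-6}$)
$\frac{1}{- \frac{46}{O{\left(-31 \right)} + 780} + \frac{y - 228163}{-468374 + 247448}} = \frac{1}{- \frac{46}{1 + 780} + \frac{- \frac{1}{172665} - 228163}{-468374 + 247448}} = \frac{1}{- \frac{46}{781} - \frac{39395764396}{172665 \left(-220926\right)}} = \frac{1}{\left(-46\right) \frac{1}{781} - - \frac{19697882198}{19073093895}} = \frac{1}{- \frac{46}{781} + \frac{19697882198}{19073093895}} = \frac{1}{\frac{14506683677468}{14896086331995}} = \frac{14896086331995}{14506683677468}$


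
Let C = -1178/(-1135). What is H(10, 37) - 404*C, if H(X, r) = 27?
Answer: -445267/1135 ≈ -392.31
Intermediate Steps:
C = 1178/1135 (C = -1178*(-1/1135) = 1178/1135 ≈ 1.0379)
H(10, 37) - 404*C = 27 - 404*1178/1135 = 27 - 475912/1135 = -445267/1135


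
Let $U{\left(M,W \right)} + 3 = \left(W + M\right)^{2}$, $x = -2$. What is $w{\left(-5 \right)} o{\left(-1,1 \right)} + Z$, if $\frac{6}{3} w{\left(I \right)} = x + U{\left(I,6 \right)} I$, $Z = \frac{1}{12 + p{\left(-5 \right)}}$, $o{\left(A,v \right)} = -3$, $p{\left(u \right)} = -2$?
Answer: $- \frac{119}{10} \approx -11.9$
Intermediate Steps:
$U{\left(M,W \right)} = -3 + \left(M + W\right)^{2}$ ($U{\left(M,W \right)} = -3 + \left(W + M\right)^{2} = -3 + \left(M + W\right)^{2}$)
$Z = \frac{1}{10}$ ($Z = \frac{1}{12 - 2} = \frac{1}{10} \approx 0.1$)
$w{\left(I \right)} = -1 + \frac{I \left(-3 + \left(6 + I\right)^{2}\right)}{2}$ ($w{\left(I \right)} = \frac{-2 + \left(-3 + \left(I + 6\right)^{2}\right) I}{2} = \frac{-2 + \left(-3 + \left(6 + I\right)^{2}\right) I}{2} = \frac{-2 + I \left(-3 + \left(6 + I\right)^{2}\right)}{2} = -1 + \frac{I \left(-3 + \left(6 + I\right)^{2}\right)}{2}$)
$w{\left(-5 \right)} o{\left(-1,1 \right)} + Z = \left(-1 + \frac{1}{2} \left(-5\right) \left(-3 + \left(6 - 5\right)^{2}\right)\right) \left(-3\right) + \frac{1}{10} = \left(-1 + \frac{1}{2} \left(-5\right) \left(-3 + 1^{2}\right)\right) \left(-3\right) + \frac{1}{10} = \left(-1 + \frac{1}{2} \left(-5\right) \left(-3 + 1\right)\right) \left(-3\right) + \frac{1}{10} = \left(-1 + \frac{1}{2} \left(-5\right) \left(-2\right)\right) \left(-3\right) + \frac{1}{10} = \left(-1 + 5\right) \left(-3\right) + \frac{1}{10} = 4 \left(-3\right) + \frac{1}{10} = -12 + \frac{1}{10} = - \frac{119}{10}$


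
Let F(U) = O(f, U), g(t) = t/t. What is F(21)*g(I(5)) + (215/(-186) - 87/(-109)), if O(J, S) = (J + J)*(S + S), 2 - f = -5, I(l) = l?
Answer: 11913859/20274 ≈ 587.64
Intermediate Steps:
f = 7 (f = 2 - 1*(-5) = 2 + 5 = 7)
O(J, S) = 4*J*S (O(J, S) = (2*J)*(2*S) = 4*J*S)
g(t) = 1
F(U) = 28*U (F(U) = 4*7*U = 28*U)
F(21)*g(I(5)) + (215/(-186) - 87/(-109)) = (28*21)*1 + (215/(-186) - 87/(-109)) = 588*1 + (215*(-1/186) - 87*(-1/109)) = 588 + (-215/186 + 87/109) = 588 - 7253/20274 = 11913859/20274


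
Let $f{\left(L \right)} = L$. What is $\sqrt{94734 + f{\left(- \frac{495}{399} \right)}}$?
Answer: $\frac{13 \sqrt{9915549}}{133} \approx 307.79$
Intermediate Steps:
$\sqrt{94734 + f{\left(- \frac{495}{399} \right)}} = \sqrt{94734 - \frac{495}{399}} = \sqrt{94734 - \frac{165}{133}} = \sqrt{\frac{12599457}{133}} = \frac{13 \sqrt{9915549}}{133}$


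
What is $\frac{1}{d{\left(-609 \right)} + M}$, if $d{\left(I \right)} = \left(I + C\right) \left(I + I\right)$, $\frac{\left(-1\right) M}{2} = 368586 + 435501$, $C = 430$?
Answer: $- \frac{1}{1390152} \approx -7.1935 \cdot 10^{-7}$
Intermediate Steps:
$M = -1608174$ ($M = - 2 \left(368586 + 435501\right) = \left(-2\right) 804087 = -1608174$)
$d{\left(I \right)} = 2 I \left(430 + I\right)$ ($d{\left(I \right)} = \left(I + 430\right) \left(I + I\right) = \left(430 + I\right) 2 I = 2 I \left(430 + I\right)$)
$\frac{1}{d{\left(-609 \right)} + M} = \frac{1}{2 \left(-609\right) \left(430 - 609\right) - 1608174} = \frac{1}{2 \left(-609\right) \left(-179\right) - 1608174} = \frac{1}{218022 - 1608174} = \frac{1}{-1390152} = - \frac{1}{1390152}$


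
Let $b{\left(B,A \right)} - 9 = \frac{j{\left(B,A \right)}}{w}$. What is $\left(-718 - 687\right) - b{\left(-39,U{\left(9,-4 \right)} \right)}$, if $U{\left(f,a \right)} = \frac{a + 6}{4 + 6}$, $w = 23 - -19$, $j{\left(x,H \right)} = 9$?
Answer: $- \frac{19799}{14} \approx -1414.2$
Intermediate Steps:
$w = 42$ ($w = 23 + 19 = 42$)
$U{\left(f,a \right)} = \frac{3}{5} + \frac{a}{10}$ ($U{\left(f,a \right)} = \frac{6 + a}{10} = \left(6 + a\right) \frac{1}{10} = \frac{3}{5} + \frac{a}{10}$)
$b{\left(B,A \right)} = \frac{129}{14}$ ($b{\left(B,A \right)} = 9 + \frac{9}{42} = 9 + 9 \cdot \frac{1}{42} = 9 + \frac{3}{14} = \frac{129}{14}$)
$\left(-718 - 687\right) - b{\left(-39,U{\left(9,-4 \right)} \right)} = \left(-718 - 687\right) - \frac{129}{14} = -1405 - \frac{129}{14} = - \frac{19799}{14}$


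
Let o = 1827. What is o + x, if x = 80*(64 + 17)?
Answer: 8307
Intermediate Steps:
x = 6480 (x = 80*81 = 6480)
o + x = 1827 + 6480 = 8307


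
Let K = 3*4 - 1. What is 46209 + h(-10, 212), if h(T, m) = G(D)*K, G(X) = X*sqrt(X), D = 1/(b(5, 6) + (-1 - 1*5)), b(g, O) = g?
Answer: 46209 - 11*I ≈ 46209.0 - 11.0*I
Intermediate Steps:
D = -1 (D = 1/(5 + (-1 - 1*5)) = 1/(5 + (-1 - 5)) = 1/(5 - 6) = 1/(-1) = -1)
G(X) = X**(3/2)
K = 11 (K = 12 - 1 = 11)
h(T, m) = -11*I (h(T, m) = (-1)**(3/2)*11 = -I*11 = -11*I)
46209 + h(-10, 212) = 46209 - 11*I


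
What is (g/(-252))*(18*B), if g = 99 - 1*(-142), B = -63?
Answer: 2169/2 ≈ 1084.5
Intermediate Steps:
g = 241 (g = 99 + 142 = 241)
(g/(-252))*(18*B) = (241/(-252))*(18*(-63)) = (241*(-1/252))*(-1134) = -241/252*(-1134) = 2169/2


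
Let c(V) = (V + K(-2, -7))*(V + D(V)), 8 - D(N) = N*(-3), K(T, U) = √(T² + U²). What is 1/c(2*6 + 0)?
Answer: 3/1274 - √53/5096 ≈ 0.00092619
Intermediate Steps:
D(N) = 8 + 3*N (D(N) = 8 - N*(-3) = 8 - (-3)*N = 8 + 3*N)
c(V) = (8 + 4*V)*(V + √53) (c(V) = (V + √((-2)² + (-7)²))*(V + (8 + 3*V)) = (V + √(4 + 49))*(8 + 4*V) = (V + √53)*(8 + 4*V) = (8 + 4*V)*(V + √53))
1/c(2*6 + 0) = 1/(4*(2*6 + 0)² + 8*(2*6 + 0) + 8*√53 + 4*(2*6 + 0)*√53) = 1/(4*(12 + 0)² + 8*(12 + 0) + 8*√53 + 4*(12 + 0)*√53) = 1/(4*12² + 8*12 + 8*√53 + 4*12*√53) = 1/(4*144 + 96 + 8*√53 + 48*√53) = 1/(576 + 96 + 8*√53 + 48*√53) = 1/(672 + 56*√53)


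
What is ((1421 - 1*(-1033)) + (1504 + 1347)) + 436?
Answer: 5741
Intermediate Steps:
((1421 - 1*(-1033)) + (1504 + 1347)) + 436 = ((1421 + 1033) + 2851) + 436 = (2454 + 2851) + 436 = 5305 + 436 = 5741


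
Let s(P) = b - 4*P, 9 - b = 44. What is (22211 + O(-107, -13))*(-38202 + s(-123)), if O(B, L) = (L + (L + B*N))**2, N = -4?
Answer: -6938097175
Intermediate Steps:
b = -35 (b = 9 - 1*44 = 9 - 44 = -35)
O(B, L) = (-4*B + 2*L)**2 (O(B, L) = (L + (L + B*(-4)))**2 = (L + (L - 4*B))**2 = (-4*B + 2*L)**2)
s(P) = -35 - 4*P
(22211 + O(-107, -13))*(-38202 + s(-123)) = (22211 + 4*(-13 - 2*(-107))**2)*(-38202 + (-35 - 4*(-123))) = (22211 + 4*(-13 + 214)**2)*(-38202 + (-35 + 492)) = (22211 + 4*201**2)*(-38202 + 457) = (22211 + 4*40401)*(-37745) = (22211 + 161604)*(-37745) = 183815*(-37745) = -6938097175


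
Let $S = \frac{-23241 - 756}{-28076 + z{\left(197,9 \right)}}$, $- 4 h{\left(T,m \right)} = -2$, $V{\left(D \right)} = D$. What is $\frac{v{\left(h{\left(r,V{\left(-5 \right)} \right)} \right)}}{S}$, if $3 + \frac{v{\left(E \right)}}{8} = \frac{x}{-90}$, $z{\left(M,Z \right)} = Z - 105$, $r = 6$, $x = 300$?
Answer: $- \frac{225376}{3789} \approx -59.482$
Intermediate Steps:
$h{\left(T,m \right)} = \frac{1}{2}$ ($h{\left(T,m \right)} = \left(- \frac{1}{4}\right) \left(-2\right) = \frac{1}{2}$)
$z{\left(M,Z \right)} = -105 + Z$ ($z{\left(M,Z \right)} = Z - 105 = -105 + Z$)
$v{\left(E \right)} = - \frac{152}{3}$ ($v{\left(E \right)} = -24 + 8 \frac{300}{-90} = -24 + 8 \cdot 300 \left(- \frac{1}{90}\right) = -24 + 8 \left(- \frac{10}{3}\right) = -24 - \frac{80}{3} = - \frac{152}{3}$)
$S = \frac{23997}{28172}$ ($S = \frac{-23241 - 756}{-28076 + \left(-105 + 9\right)} = - \frac{23997}{-28076 - 96} = - \frac{23997}{-28172} = \left(-23997\right) \left(- \frac{1}{28172}\right) = \frac{23997}{28172} \approx 0.8518$)
$\frac{v{\left(h{\left(r,V{\left(-5 \right)} \right)} \right)}}{S} = - \frac{152}{3 \cdot \frac{23997}{28172}} = \left(- \frac{152}{3}\right) \frac{28172}{23997} = - \frac{225376}{3789}$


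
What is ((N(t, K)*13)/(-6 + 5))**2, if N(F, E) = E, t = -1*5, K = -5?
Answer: 4225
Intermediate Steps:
t = -5
((N(t, K)*13)/(-6 + 5))**2 = ((-5*13)/(-6 + 5))**2 = (-65/(-1))**2 = (-65*(-1))**2 = 65**2 = 4225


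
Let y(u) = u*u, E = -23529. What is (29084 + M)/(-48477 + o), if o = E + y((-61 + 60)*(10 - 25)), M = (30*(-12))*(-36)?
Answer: -42044/71781 ≈ -0.58573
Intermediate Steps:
y(u) = u²
M = 12960 (M = -360*(-36) = 12960)
o = -23304 (o = -23529 + ((-61 + 60)*(10 - 25))² = -23529 + (-1*(-15))² = -23529 + 15² = -23529 + 225 = -23304)
(29084 + M)/(-48477 + o) = (29084 + 12960)/(-48477 - 23304) = 42044/(-71781) = 42044*(-1/71781) = -42044/71781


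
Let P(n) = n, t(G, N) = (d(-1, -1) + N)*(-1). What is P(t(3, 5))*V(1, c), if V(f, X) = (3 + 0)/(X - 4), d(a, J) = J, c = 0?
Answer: 3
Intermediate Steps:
t(G, N) = 1 - N (t(G, N) = (-1 + N)*(-1) = 1 - N)
V(f, X) = 3/(-4 + X)
P(t(3, 5))*V(1, c) = (1 - 1*5)*(3/(-4 + 0)) = (1 - 5)*(3/(-4)) = -12*(-1)/4 = -4*(-¾) = 3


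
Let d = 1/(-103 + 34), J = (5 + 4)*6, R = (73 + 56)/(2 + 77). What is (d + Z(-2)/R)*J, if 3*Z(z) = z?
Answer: -22578/989 ≈ -22.829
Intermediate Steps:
Z(z) = z/3
R = 129/79 ≈ 1.6329
J = 54 (J = 9*6 = 54)
d = -1/69 (d = 1/(-69) = -1/69 ≈ -0.014493)
(d + Z(-2)/R)*J = (-1/69 + ((⅓)*(-2))/(129/79))*54 = (-1/69 - ⅔*79/129)*54 = (-1/69 - 158/387)*54 = -3763/8901*54 = -22578/989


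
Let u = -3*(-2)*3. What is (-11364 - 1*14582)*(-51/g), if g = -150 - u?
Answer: -220541/28 ≈ -7876.5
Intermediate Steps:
u = 18 (u = 6*3 = 18)
g = -168 (g = -150 - 1*18 = -150 - 18 = -168)
(-11364 - 1*14582)*(-51/g) = (-11364 - 1*14582)*(-51/(-168)) = (-11364 - 14582)*(-51*(-1/168)) = -25946*17/56 = -220541/28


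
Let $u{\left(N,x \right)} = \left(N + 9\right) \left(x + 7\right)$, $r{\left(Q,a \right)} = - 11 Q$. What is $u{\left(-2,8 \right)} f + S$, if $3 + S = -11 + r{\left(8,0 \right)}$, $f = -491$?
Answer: $-51657$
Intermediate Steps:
$u{\left(N,x \right)} = \left(7 + x\right) \left(9 + N\right)$ ($u{\left(N,x \right)} = \left(9 + N\right) \left(7 + x\right) = \left(7 + x\right) \left(9 + N\right)$)
$S = -102$ ($S = -3 - 99 = -102$)
$u{\left(-2,8 \right)} f + S = \left(63 + 7 \left(-2\right) + 9 \cdot 8 - 16\right) \left(-491\right) - 102 = \left(63 - 14 + 72 - 16\right) \left(-491\right) - 102 = 105 \left(-491\right) - 102 = -51555 - 102 = -51657$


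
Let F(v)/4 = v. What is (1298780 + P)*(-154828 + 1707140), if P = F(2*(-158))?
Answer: 2014149656992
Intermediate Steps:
F(v) = 4*v
P = -1264 (P = 4*(2*(-158)) = 4*(-316) = -1264)
(1298780 + P)*(-154828 + 1707140) = (1298780 - 1264)*(-154828 + 1707140) = 1297516*1552312 = 2014149656992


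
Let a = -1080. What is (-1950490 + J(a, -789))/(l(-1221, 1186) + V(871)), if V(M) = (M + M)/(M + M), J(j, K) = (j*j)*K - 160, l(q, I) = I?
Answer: -922240250/1187 ≈ -7.7695e+5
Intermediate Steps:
J(j, K) = -160 + K*j² (J(j, K) = j²*K - 160 = K*j² - 160 = -160 + K*j²)
V(M) = 1 (V(M) = (2*M)/((2*M)) = (2*M)*(1/(2*M)) = 1)
(-1950490 + J(a, -789))/(l(-1221, 1186) + V(871)) = (-1950490 + (-160 - 789*(-1080)²))/(1186 + 1) = (-1950490 + (-160 - 789*1166400))/1187 = (-1950490 + (-160 - 920289600))*(1/1187) = (-1950490 - 920289760)*(1/1187) = -922240250*1/1187 = -922240250/1187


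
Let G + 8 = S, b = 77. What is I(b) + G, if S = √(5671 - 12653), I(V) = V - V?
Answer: -8 + I*√6982 ≈ -8.0 + 83.558*I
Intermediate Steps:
I(V) = 0
S = I*√6982 (S = √(-6982) = I*√6982 ≈ 83.558*I)
G = -8 + I*√6982 ≈ -8.0 + 83.558*I
I(b) + G = 0 + (-8 + I*√6982) = -8 + I*√6982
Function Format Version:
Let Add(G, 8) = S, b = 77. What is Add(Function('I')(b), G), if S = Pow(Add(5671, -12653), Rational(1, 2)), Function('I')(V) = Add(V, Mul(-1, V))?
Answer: Add(-8, Mul(I, Pow(6982, Rational(1, 2)))) ≈ Add(-8.0000, Mul(83.558, I))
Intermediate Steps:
Function('I')(V) = 0
S = Mul(I, Pow(6982, Rational(1, 2))) (S = Pow(-6982, Rational(1, 2)) = Mul(I, Pow(6982, Rational(1, 2))) ≈ Mul(83.558, I))
G = Add(-8, Mul(I, Pow(6982, Rational(1, 2)))) ≈ Add(-8.0000, Mul(83.558, I))
Add(Function('I')(b), G) = Add(0, Add(-8, Mul(I, Pow(6982, Rational(1, 2))))) = Add(-8, Mul(I, Pow(6982, Rational(1, 2))))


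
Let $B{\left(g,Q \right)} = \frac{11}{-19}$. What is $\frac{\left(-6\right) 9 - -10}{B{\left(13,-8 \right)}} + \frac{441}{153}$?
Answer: $\frac{1341}{17} \approx 78.882$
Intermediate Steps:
$B{\left(g,Q \right)} = - \frac{11}{19}$ ($B{\left(g,Q \right)} = 11 \left(- \frac{1}{19}\right) = - \frac{11}{19}$)
$\frac{\left(-6\right) 9 - -10}{B{\left(13,-8 \right)}} + \frac{441}{153} = \frac{\left(-6\right) 9 - -10}{- \frac{11}{19}} + \frac{441}{153} = \left(-54 + 10\right) \left(- \frac{19}{11}\right) + 441 \cdot \frac{1}{153} = \left(-44\right) \left(- \frac{19}{11}\right) + \frac{49}{17} = 76 + \frac{49}{17} = \frac{1341}{17}$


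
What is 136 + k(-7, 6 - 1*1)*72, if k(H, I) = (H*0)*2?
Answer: 136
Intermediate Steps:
k(H, I) = 0 (k(H, I) = 0*2 = 0)
136 + k(-7, 6 - 1*1)*72 = 136 + 0*72 = 136 + 0 = 136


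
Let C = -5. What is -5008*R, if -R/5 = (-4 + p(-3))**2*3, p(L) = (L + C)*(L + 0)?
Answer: 30048000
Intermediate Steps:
p(L) = L*(-5 + L) (p(L) = (L - 5)*(L + 0) = (-5 + L)*L = L*(-5 + L))
R = -6000 (R = -5*(-4 - 3*(-5 - 3))**2*3 = -5*(-4 - 3*(-8))**2*3 = -5*(-4 + 24)**2*3 = -5*20**2*3 = -2000*3 = -5*1200 = -6000)
-5008*R = -5008*(-6000) = 30048000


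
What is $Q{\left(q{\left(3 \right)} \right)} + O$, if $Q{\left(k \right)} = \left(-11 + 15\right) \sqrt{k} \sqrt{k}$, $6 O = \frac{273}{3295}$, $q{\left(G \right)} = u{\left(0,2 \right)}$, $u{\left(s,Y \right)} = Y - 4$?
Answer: $- \frac{52629}{6590} \approx -7.9862$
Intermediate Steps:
$u{\left(s,Y \right)} = -4 + Y$
$q{\left(G \right)} = -2$ ($q{\left(G \right)} = -4 + 2 = -2$)
$O = \frac{91}{6590}$ ($O = \frac{273 \cdot \frac{1}{3295}}{6} = \frac{1}{6} \cdot \frac{273}{3295} = \frac{91}{6590} \approx 0.013809$)
$Q{\left(k \right)} = 4 k$ ($Q{\left(k \right)} = 4 \sqrt{k} \sqrt{k} = 4 k$)
$Q{\left(q{\left(3 \right)} \right)} + O = 4 \left(-2\right) + \frac{91}{6590} = -8 + \frac{91}{6590} = - \frac{52629}{6590}$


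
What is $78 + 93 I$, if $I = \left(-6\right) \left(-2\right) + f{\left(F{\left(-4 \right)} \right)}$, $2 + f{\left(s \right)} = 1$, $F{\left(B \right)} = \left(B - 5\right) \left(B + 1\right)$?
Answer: $1101$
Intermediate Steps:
$F{\left(B \right)} = \left(1 + B\right) \left(-5 + B\right)$ ($F{\left(B \right)} = \left(-5 + B\right) \left(1 + B\right) = \left(1 + B\right) \left(-5 + B\right)$)
$f{\left(s \right)} = -1$ ($f{\left(s \right)} = -2 + 1 = -1$)
$I = 11$ ($I = \left(-6\right) \left(-2\right) - 1 = 12 - 1 = 11$)
$78 + 93 I = 78 + 93 \cdot 11 = 78 + 1023 = 1101$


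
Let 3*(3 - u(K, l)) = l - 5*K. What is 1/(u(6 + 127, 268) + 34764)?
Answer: 3/104698 ≈ 2.8654e-5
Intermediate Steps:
u(K, l) = 3 - l/3 + 5*K/3 (u(K, l) = 3 - (l - 5*K)/3 = 3 + (-l/3 + 5*K/3) = 3 - l/3 + 5*K/3)
1/(u(6 + 127, 268) + 34764) = 1/((3 - ⅓*268 + 5*(6 + 127)/3) + 34764) = 1/((3 - 268/3 + (5/3)*133) + 34764) = 1/((3 - 268/3 + 665/3) + 34764) = 1/(406/3 + 34764) = 1/(104698/3) = 3/104698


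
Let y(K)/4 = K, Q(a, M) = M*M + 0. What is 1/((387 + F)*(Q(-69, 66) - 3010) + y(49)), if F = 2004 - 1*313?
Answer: 1/2797184 ≈ 3.5750e-7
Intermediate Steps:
Q(a, M) = M**2 (Q(a, M) = M**2 + 0 = M**2)
y(K) = 4*K
F = 1691 (F = 2004 - 313 = 1691)
1/((387 + F)*(Q(-69, 66) - 3010) + y(49)) = 1/((387 + 1691)*(66**2 - 3010) + 4*49) = 1/(2078*(4356 - 3010) + 196) = 1/(2078*1346 + 196) = 1/(2796988 + 196) = 1/2797184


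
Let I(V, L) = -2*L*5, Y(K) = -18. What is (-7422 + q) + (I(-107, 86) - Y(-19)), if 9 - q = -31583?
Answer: 23328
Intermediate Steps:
q = 31592 (q = 9 - 1*(-31583) = 9 + 31583 = 31592)
I(V, L) = -10*L
(-7422 + q) + (I(-107, 86) - Y(-19)) = (-7422 + 31592) + (-10*86 - 1*(-18)) = 24170 + (-860 + 18) = 24170 - 842 = 23328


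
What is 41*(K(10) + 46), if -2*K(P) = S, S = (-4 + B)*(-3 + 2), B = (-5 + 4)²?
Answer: 3649/2 ≈ 1824.5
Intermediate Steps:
B = 1 (B = (-1)² = 1)
S = 3 (S = (-4 + 1)*(-3 + 2) = -3*(-1) = 3)
K(P) = -3/2 (K(P) = -½*3 = -3/2)
41*(K(10) + 46) = 41*(-3/2 + 46) = 41*(89/2) = 3649/2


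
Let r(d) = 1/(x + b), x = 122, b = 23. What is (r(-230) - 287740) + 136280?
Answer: -21961699/145 ≈ -1.5146e+5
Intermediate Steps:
r(d) = 1/145 (r(d) = 1/(122 + 23) = 1/145)
(r(-230) - 287740) + 136280 = (1/145 - 287740) + 136280 = -41722299/145 + 136280 = -21961699/145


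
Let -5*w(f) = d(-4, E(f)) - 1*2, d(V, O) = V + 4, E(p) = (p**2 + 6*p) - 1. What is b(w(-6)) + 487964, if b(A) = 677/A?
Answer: 979313/2 ≈ 4.8966e+5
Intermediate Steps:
E(p) = -1 + p**2 + 6*p
d(V, O) = 4 + V
w(f) = 2/5 (w(f) = -((4 - 4) - 1*2)/5 = -(0 - 2)/5 = -1/5*(-2) = 2/5)
b(w(-6)) + 487964 = 677/(2/5) + 487964 = 677*(5/2) + 487964 = 3385/2 + 487964 = 979313/2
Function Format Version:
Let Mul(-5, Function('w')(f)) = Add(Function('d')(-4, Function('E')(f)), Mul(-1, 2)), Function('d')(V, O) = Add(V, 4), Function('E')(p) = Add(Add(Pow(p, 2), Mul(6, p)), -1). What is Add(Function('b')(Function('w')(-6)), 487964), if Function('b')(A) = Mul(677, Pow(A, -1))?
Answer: Rational(979313, 2) ≈ 4.8966e+5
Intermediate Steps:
Function('E')(p) = Add(-1, Pow(p, 2), Mul(6, p))
Function('d')(V, O) = Add(4, V)
Function('w')(f) = Rational(2, 5) (Function('w')(f) = Mul(Rational(-1, 5), Add(Add(4, -4), Mul(-1, 2))) = Mul(Rational(-1, 5), Add(0, -2)) = Mul(Rational(-1, 5), -2) = Rational(2, 5))
Add(Function('b')(Function('w')(-6)), 487964) = Add(Mul(677, Pow(Rational(2, 5), -1)), 487964) = Add(Mul(677, Rational(5, 2)), 487964) = Add(Rational(3385, 2), 487964) = Rational(979313, 2)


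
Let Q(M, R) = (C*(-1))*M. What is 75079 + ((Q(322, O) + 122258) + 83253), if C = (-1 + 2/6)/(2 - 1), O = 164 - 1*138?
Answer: 842414/3 ≈ 2.8080e+5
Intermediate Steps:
O = 26 (O = 164 - 138 = 26)
C = -2/3 (C = (-1 + 2*(1/6))/1 = (-1 + 1/3)*1 = -2/3*1 = -2/3 ≈ -0.66667)
Q(M, R) = 2*M/3 (Q(M, R) = (-2/3*(-1))*M = 2*M/3)
75079 + ((Q(322, O) + 122258) + 83253) = 75079 + (((2/3)*322 + 122258) + 83253) = 75079 + ((644/3 + 122258) + 83253) = 75079 + (367418/3 + 83253) = 75079 + 617177/3 = 842414/3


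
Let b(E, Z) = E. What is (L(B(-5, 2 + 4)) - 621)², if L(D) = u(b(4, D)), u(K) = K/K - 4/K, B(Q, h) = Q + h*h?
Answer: 385641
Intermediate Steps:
B(Q, h) = Q + h²
u(K) = 1 - 4/K
L(D) = 0 (L(D) = (-4 + 4)/4 = (¼)*0 = 0)
(L(B(-5, 2 + 4)) - 621)² = (0 - 621)² = (-621)² = 385641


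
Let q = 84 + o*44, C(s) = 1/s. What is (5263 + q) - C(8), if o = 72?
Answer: 68119/8 ≈ 8514.9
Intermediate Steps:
q = 3252 (q = 84 + 72*44 = 84 + 3168 = 3252)
(5263 + q) - C(8) = (5263 + 3252) - 1/8 = 8515 - 1*1/8 = 8515 - 1/8 = 68119/8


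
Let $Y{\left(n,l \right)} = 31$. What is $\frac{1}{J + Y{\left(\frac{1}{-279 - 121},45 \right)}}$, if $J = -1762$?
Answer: $- \frac{1}{1731} \approx -0.0005777$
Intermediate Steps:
$\frac{1}{J + Y{\left(\frac{1}{-279 - 121},45 \right)}} = \frac{1}{-1762 + 31} = \frac{1}{-1731} = - \frac{1}{1731}$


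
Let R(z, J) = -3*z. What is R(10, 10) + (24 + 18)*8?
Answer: 306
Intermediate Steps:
R(10, 10) + (24 + 18)*8 = -3*10 + (24 + 18)*8 = -30 + 42*8 = -30 + 336 = 306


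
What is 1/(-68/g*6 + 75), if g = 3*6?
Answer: 3/157 ≈ 0.019108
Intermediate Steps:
g = 18
1/(-68/g*6 + 75) = 1/(-68/18*6 + 75) = 1/(-68*1/18*6 + 75) = 1/(-34/9*6 + 75) = 1/(-68/3 + 75) = 1/(157/3) = 3/157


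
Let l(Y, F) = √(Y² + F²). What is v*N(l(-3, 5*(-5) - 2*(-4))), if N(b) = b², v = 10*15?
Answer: 44700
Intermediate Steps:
l(Y, F) = √(F² + Y²)
v = 150
v*N(l(-3, 5*(-5) - 2*(-4))) = 150*(√((5*(-5) - 2*(-4))² + (-3)²))² = 150*(√((-25 + 8)² + 9))² = 150*(√((-17)² + 9))² = 150*(√(289 + 9))² = 150*(√298)² = 150*298 = 44700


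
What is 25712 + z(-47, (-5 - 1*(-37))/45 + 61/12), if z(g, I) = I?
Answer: 4629203/180 ≈ 25718.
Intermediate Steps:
25712 + z(-47, (-5 - 1*(-37))/45 + 61/12) = 25712 + ((-5 - 1*(-37))/45 + 61/12) = 25712 + ((-5 + 37)*(1/45) + 61*(1/12)) = 25712 + (32*(1/45) + 61/12) = 25712 + (32/45 + 61/12) = 25712 + 1043/180 = 4629203/180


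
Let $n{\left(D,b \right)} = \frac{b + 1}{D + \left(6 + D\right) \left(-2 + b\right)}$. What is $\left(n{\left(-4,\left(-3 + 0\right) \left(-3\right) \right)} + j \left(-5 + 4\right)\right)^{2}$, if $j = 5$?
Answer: $16$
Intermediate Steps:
$n{\left(D,b \right)} = \frac{1 + b}{D + \left(-2 + b\right) \left(6 + D\right)}$
$\left(n{\left(-4,\left(-3 + 0\right) \left(-3\right) \right)} + j \left(-5 + 4\right)\right)^{2} = \left(\frac{1 + \left(-3 + 0\right) \left(-3\right)}{-12 - -4 + 6 \left(-3 + 0\right) \left(-3\right) - 4 \left(-3 + 0\right) \left(-3\right)} + 5 \left(-5 + 4\right)\right)^{2} = \left(\frac{1 - -9}{-12 + 4 + 6 \left(\left(-3\right) \left(-3\right)\right) - 4 \left(\left(-3\right) \left(-3\right)\right)} + 5 \left(-1\right)\right)^{2} = \left(\frac{1 + 9}{-12 + 4 + 6 \cdot 9 - 36} - 5\right)^{2} = \left(\frac{1}{-12 + 4 + 54 - 36} \cdot 10 - 5\right)^{2} = \left(\frac{1}{10} \cdot 10 - 5\right)^{2} = \left(1 - 5\right)^{2} = \left(-4\right)^{2} = 16$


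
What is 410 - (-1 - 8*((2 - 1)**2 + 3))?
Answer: 443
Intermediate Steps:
410 - (-1 - 8*((2 - 1)**2 + 3)) = 410 - (-1 - 8*(1**2 + 3)) = 410 - (-1 - 8*(1 + 3)) = 410 - (-1 - 8*4) = 410 - (-1 - 32) = 410 - 1*(-33) = 410 + 33 = 443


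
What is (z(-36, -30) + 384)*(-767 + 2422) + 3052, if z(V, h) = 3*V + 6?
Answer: 469762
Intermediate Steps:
z(V, h) = 6 + 3*V
(z(-36, -30) + 384)*(-767 + 2422) + 3052 = ((6 + 3*(-36)) + 384)*(-767 + 2422) + 3052 = ((6 - 108) + 384)*1655 + 3052 = (-102 + 384)*1655 + 3052 = 282*1655 + 3052 = 466710 + 3052 = 469762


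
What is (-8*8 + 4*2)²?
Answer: 3136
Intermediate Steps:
(-8*8 + 4*2)² = (-64 + 8)² = (-56)² = 3136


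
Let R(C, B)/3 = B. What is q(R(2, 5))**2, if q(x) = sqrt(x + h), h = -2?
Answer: 13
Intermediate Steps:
R(C, B) = 3*B
q(x) = sqrt(-2 + x) (q(x) = sqrt(x - 2) = sqrt(-2 + x))
q(R(2, 5))**2 = (sqrt(-2 + 3*5))**2 = (sqrt(-2 + 15))**2 = (sqrt(13))**2 = 13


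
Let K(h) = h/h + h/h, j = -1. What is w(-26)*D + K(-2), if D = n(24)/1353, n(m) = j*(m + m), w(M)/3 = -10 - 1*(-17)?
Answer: 566/451 ≈ 1.2550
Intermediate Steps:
w(M) = 21 (w(M) = 3*(-10 - 1*(-17)) = 3*(-10 + 17) = 3*7 = 21)
K(h) = 2 (K(h) = 1 + 1 = 2)
n(m) = -2*m (n(m) = -(m + m) = -2*m)
D = -16/451 (D = -2*24/1353 = -48*1/1353 = -16/451 ≈ -0.035477)
w(-26)*D + K(-2) = 21*(-16/451) + 2 = -336/451 + 2 = 566/451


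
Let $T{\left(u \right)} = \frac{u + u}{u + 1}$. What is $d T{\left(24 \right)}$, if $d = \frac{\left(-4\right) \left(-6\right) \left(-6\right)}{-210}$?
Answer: $\frac{1152}{875} \approx 1.3166$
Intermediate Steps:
$T{\left(u \right)} = \frac{2 u}{1 + u}$
$d = \frac{24}{35}$ ($d = 24 \left(-6\right) \left(- \frac{1}{210}\right) = \left(-144\right) \left(- \frac{1}{210}\right) = \frac{24}{35} \approx 0.68571$)
$d T{\left(24 \right)} = \frac{24 \cdot 2 \cdot 24 \frac{1}{1 + 24}}{35} = \frac{24 \cdot 2 \cdot 24 \cdot \frac{1}{25}}{35} = \frac{24}{35} \cdot \frac{48}{25} = \frac{1152}{875}$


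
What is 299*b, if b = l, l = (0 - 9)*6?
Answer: -16146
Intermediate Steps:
l = -54 (l = -9*6 = -54)
b = -54
299*b = 299*(-54) = -16146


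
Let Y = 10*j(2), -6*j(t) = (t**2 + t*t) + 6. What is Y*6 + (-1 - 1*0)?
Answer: -141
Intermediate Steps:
j(t) = -1 - t**2/3 (j(t) = -((t**2 + t*t) + 6)/6 = -((t**2 + t**2) + 6)/6 = -(2*t**2 + 6)/6 = -(6 + 2*t**2)/6 = -1 - t**2/3)
Y = -70/3 (Y = 10*(-1 - 1/3*2**2) = 10*(-1 - 1/3*4) = 10*(-1 - 4/3) = 10*(-7/3) = -70/3 ≈ -23.333)
Y*6 + (-1 - 1*0) = -70/3*6 + (-1 - 1*0) = -140 + (-1 + 0) = -140 - 1 = -141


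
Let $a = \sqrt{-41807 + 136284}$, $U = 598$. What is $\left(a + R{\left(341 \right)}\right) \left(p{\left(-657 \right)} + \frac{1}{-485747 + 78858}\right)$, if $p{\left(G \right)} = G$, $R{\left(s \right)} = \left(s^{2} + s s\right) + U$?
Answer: $- \frac{62329747413840}{406889} - \frac{267326074 \sqrt{94477}}{406889} \approx -1.5339 \cdot 10^{8}$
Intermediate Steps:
$R{\left(s \right)} = 598 + 2 s^{2}$ ($R{\left(s \right)} = \left(s^{2} + s s\right) + 598 = \left(s^{2} + s^{2}\right) + 598 = 2 s^{2} + 598 = 598 + 2 s^{2}$)
$a = \sqrt{94477} \approx 307.37$
$\left(a + R{\left(341 \right)}\right) \left(p{\left(-657 \right)} + \frac{1}{-485747 + 78858}\right) = \left(\sqrt{94477} + \left(598 + 2 \cdot 341^{2}\right)\right) \left(-657 + \frac{1}{-485747 + 78858}\right) = \left(\sqrt{94477} + \left(598 + 2 \cdot 116281\right)\right) \left(-657 + \frac{1}{-406889}\right) = \left(\sqrt{94477} + \left(598 + 232562\right)\right) \left(-657 - \frac{1}{406889}\right) = \left(\sqrt{94477} + 233160\right) \left(- \frac{267326074}{406889}\right) = \left(233160 + \sqrt{94477}\right) \left(- \frac{267326074}{406889}\right) = - \frac{62329747413840}{406889} - \frac{267326074 \sqrt{94477}}{406889}$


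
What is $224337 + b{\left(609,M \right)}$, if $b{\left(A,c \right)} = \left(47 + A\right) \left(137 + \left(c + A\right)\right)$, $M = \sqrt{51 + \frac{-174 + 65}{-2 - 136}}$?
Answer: $713713 + \frac{328 \sqrt{986286}}{69} \approx 7.1843 \cdot 10^{5}$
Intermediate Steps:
$M = \frac{\sqrt{986286}}{138}$ ($M = \sqrt{51 - \frac{109}{-138}} = \sqrt{51 - - \frac{109}{138}} = \sqrt{51 + \frac{109}{138}} = \sqrt{\frac{7147}{138}} = \frac{\sqrt{986286}}{138} \approx 7.1965$)
$b{\left(A,c \right)} = \left(47 + A\right) \left(137 + A + c\right)$ ($b{\left(A,c \right)} = \left(47 + A\right) \left(137 + \left(A + c\right)\right) = \left(47 + A\right) \left(137 + A + c\right)$)
$224337 + b{\left(609,M \right)} = 224337 + \left(6439 + 609^{2} + 47 \frac{\sqrt{986286}}{138} + 184 \cdot 609 + 609 \frac{\sqrt{986286}}{138}\right) = 224337 + \left(6439 + 370881 + \frac{47 \sqrt{986286}}{138} + 112056 + \frac{203 \sqrt{986286}}{46}\right) = 224337 + \left(489376 + \frac{328 \sqrt{986286}}{69}\right) = 713713 + \frac{328 \sqrt{986286}}{69}$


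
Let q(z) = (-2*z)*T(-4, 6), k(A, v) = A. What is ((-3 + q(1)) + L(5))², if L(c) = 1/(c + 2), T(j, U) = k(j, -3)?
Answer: 1296/49 ≈ 26.449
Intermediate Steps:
T(j, U) = j
L(c) = 1/(2 + c)
q(z) = 8*z (q(z) = -2*z*(-4) = 8*z)
((-3 + q(1)) + L(5))² = ((-3 + 8*1) + 1/(2 + 5))² = ((-3 + 8) + 1/7)² = (5 + ⅐)² = (36/7)² = 1296/49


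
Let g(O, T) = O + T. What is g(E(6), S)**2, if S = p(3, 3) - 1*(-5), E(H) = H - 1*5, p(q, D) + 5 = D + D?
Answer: 49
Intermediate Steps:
p(q, D) = -5 + 2*D (p(q, D) = -5 + (D + D) = -5 + 2*D)
E(H) = -5 + H (E(H) = H - 5 = -5 + H)
S = 6 (S = (-5 + 2*3) - 1*(-5) = (-5 + 6) + 5 = 1 + 5 = 6)
g(E(6), S)**2 = ((-5 + 6) + 6)**2 = (1 + 6)**2 = 7**2 = 49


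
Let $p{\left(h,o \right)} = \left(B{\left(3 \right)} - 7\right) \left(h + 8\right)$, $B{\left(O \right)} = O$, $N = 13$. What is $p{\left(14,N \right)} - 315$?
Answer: $-403$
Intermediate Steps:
$p{\left(h,o \right)} = -32 - 4 h$ ($p{\left(h,o \right)} = \left(3 - 7\right) \left(h + 8\right) = - 4 \left(8 + h\right) = -32 - 4 h$)
$p{\left(14,N \right)} - 315 = \left(-32 - 56\right) - 315 = -88 - 315 = -403$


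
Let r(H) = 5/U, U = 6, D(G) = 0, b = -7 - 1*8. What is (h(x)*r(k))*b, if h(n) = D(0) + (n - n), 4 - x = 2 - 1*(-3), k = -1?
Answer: 0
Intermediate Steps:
b = -15 (b = -7 - 8 = -15)
r(H) = ⅚ (r(H) = 5/6 = 5*(⅙) = ⅚)
x = -1 (x = 4 - (2 - 1*(-3)) = 4 - (2 + 3) = 4 - 1*5 = 4 - 5 = -1)
h(n) = 0 (h(n) = 0 + (n - n) = 0 + 0 = 0)
(h(x)*r(k))*b = (0*(⅚))*(-15) = 0*(-15) = 0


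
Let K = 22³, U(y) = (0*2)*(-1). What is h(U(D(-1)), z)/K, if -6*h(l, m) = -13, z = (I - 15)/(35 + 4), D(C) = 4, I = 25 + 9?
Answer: 13/63888 ≈ 0.00020348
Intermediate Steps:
I = 34
z = 19/39 (z = (34 - 15)/(35 + 4) = 19/39 ≈ 0.48718)
U(y) = 0 (U(y) = 0*(-1) = 0)
h(l, m) = 13/6 (h(l, m) = -⅙*(-13) = 13/6)
K = 10648
h(U(D(-1)), z)/K = (13/6)/10648 = (13/6)*(1/10648) = 13/63888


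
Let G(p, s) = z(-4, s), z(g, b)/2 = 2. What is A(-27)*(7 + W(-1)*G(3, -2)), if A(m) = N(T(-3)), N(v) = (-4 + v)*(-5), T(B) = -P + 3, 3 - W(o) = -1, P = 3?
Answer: 460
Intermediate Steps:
W(o) = 4 (W(o) = 3 - 1*(-1) = 3 + 1 = 4)
z(g, b) = 4 (z(g, b) = 2*2 = 4)
G(p, s) = 4
T(B) = 0 (T(B) = -1*3 + 3 = -3 + 3 = 0)
N(v) = 20 - 5*v
A(m) = 20 (A(m) = 20 - 5*0 = 20 + 0 = 20)
A(-27)*(7 + W(-1)*G(3, -2)) = 20*(7 + 4*4) = 20*(7 + 16) = 20*23 = 460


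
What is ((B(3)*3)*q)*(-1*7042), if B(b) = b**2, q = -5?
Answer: 950670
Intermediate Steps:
((B(3)*3)*q)*(-1*7042) = ((3**2*3)*(-5))*(-1*7042) = ((9*3)*(-5))*(-7042) = (27*(-5))*(-7042) = -135*(-7042) = 950670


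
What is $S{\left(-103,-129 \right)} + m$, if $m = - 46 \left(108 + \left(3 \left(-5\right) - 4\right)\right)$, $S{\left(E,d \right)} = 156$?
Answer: $-3938$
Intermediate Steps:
$m = -4094$ ($m = - 46 \left(108 - 19\right) = \left(-46\right) 89 = -4094$)
$S{\left(-103,-129 \right)} + m = 156 - 4094 = -3938$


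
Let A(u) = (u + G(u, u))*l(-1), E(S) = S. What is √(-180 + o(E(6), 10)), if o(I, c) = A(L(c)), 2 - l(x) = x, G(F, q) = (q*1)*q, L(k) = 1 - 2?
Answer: 6*I*√5 ≈ 13.416*I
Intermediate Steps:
L(k) = -1
G(F, q) = q² (G(F, q) = q*q = q²)
l(x) = 2 - x
A(u) = 3*u + 3*u² (A(u) = (u + u²)*(2 - 1*(-1)) = (u + u²)*(2 + 1) = (u + u²)*3 = 3*u + 3*u²)
o(I, c) = 0 (o(I, c) = 3*(-1)*(1 - 1) = 3*(-1)*0 = 0)
√(-180 + o(E(6), 10)) = √(-180 + 0) = √(-180) = 6*I*√5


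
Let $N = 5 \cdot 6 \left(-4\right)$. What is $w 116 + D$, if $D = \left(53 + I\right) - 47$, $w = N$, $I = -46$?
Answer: $-13960$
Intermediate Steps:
$N = -120$ ($N = 30 \left(-4\right) = -120$)
$w = -120$
$D = -40$ ($D = \left(53 - 46\right) - 47 = 7 - 47 = -40$)
$w 116 + D = \left(-120\right) 116 - 40 = -13920 - 40 = -13960$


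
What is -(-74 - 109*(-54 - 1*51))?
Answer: -11371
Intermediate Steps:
-(-74 - 109*(-54 - 1*51)) = -(-74 - 109*(-54 - 51)) = -(-74 - 109*(-105)) = -(-74 + 11445) = -1*11371 = -11371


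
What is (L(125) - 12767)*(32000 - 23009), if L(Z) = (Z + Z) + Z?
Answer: -111416472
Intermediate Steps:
L(Z) = 3*Z (L(Z) = 2*Z + Z = 3*Z)
(L(125) - 12767)*(32000 - 23009) = (3*125 - 12767)*(32000 - 23009) = (375 - 12767)*8991 = -12392*8991 = -111416472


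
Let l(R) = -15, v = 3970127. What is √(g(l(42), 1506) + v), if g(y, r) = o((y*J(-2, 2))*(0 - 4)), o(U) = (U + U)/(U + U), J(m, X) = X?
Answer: 4*√248133 ≈ 1992.5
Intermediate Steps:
o(U) = 1 (o(U) = (2*U)/((2*U)) = (2*U)*(1/(2*U)) = 1)
g(y, r) = 1
√(g(l(42), 1506) + v) = √(1 + 3970127) = √3970128 = 4*√248133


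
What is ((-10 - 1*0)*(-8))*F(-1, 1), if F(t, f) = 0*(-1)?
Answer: 0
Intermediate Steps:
F(t, f) = 0
((-10 - 1*0)*(-8))*F(-1, 1) = ((-10 - 1*0)*(-8))*0 = ((-10 + 0)*(-8))*0 = -10*(-8)*0 = 80*0 = 0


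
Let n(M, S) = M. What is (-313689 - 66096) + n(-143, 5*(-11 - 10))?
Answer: -379928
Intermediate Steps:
(-313689 - 66096) + n(-143, 5*(-11 - 10)) = (-313689 - 66096) - 143 = -379785 - 143 = -379928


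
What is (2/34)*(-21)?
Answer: -21/17 ≈ -1.2353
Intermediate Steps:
(2/34)*(-21) = ((1/34)*2)*(-21) = (1/17)*(-21) = -21/17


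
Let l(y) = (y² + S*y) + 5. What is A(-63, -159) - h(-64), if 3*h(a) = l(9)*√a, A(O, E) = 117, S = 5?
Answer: 117 - 1048*I/3 ≈ 117.0 - 349.33*I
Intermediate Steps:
l(y) = 5 + y² + 5*y (l(y) = (y² + 5*y) + 5 = 5 + y² + 5*y)
h(a) = 131*√a/3 (h(a) = ((5 + 9² + 5*9)*√a)/3 = ((5 + 81 + 45)*√a)/3 = (131*√a)/3 = 131*√a/3)
A(-63, -159) - h(-64) = 117 - 131*√(-64)/3 = 117 - 131*8*I/3 = 117 - 1048*I/3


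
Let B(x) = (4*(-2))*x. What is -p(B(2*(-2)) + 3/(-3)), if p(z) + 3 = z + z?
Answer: -59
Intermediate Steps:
B(x) = -8*x
p(z) = -3 + 2*z (p(z) = -3 + (z + z) = -3 + 2*z)
-p(B(2*(-2)) + 3/(-3)) = -(-3 + 2*(-16*(-2) + 3/(-3))) = -(-3 + 2*(-8*(-4) + 3*(-⅓))) = -(-3 + 2*(32 - 1)) = -(-3 + 2*31) = -(-3 + 62) = -1*59 = -59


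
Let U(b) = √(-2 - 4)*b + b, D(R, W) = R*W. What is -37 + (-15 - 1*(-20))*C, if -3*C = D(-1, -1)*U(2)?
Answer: -121/3 - 10*I*√6/3 ≈ -40.333 - 8.165*I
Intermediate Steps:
U(b) = b + I*b*√6 (U(b) = √(-6)*b + b = (I*√6)*b + b = I*b*√6 + b = b + I*b*√6)
C = -⅔ - 2*I*√6/3 (C = -(-1*(-1))*2*(1 + I*√6)/3 = -(2 + 2*I*√6)/3 = -⅔ - 2*I*√6/3 ≈ -0.66667 - 1.633*I)
-37 + (-15 - 1*(-20))*C = -37 + (-15 - 1*(-20))*(-⅔ - 2*I*√6/3) = -37 + (-15 + 20)*(-⅔ - 2*I*√6/3) = -37 + 5*(-⅔ - 2*I*√6/3) = -37 + (-10/3 - 10*I*√6/3) = -121/3 - 10*I*√6/3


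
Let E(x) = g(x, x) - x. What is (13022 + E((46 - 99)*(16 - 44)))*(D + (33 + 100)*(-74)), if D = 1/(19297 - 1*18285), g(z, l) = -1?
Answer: -114909708311/1012 ≈ -1.1355e+8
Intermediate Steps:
D = 1/1012 (D = 1/(19297 - 18285) = 1/1012 ≈ 0.00098814)
E(x) = -1 - x
(13022 + E((46 - 99)*(16 - 44)))*(D + (33 + 100)*(-74)) = (13022 + (-1 - (46 - 99)*(16 - 44)))*(1/1012 + (33 + 100)*(-74)) = (13022 + (-1 - (-53)*(-28)))*(1/1012 + 133*(-74)) = (13022 + (-1 - 1*1484))*(1/1012 - 9842) = (13022 + (-1 - 1484))*(-9960103/1012) = (13022 - 1485)*(-9960103/1012) = 11537*(-9960103/1012) = -114909708311/1012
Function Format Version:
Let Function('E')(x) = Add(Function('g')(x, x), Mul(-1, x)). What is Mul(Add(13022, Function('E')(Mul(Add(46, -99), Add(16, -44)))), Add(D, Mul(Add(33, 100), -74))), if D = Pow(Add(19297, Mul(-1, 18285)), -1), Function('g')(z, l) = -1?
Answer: Rational(-114909708311, 1012) ≈ -1.1355e+8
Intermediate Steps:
D = Rational(1, 1012) (D = Pow(Add(19297, -18285), -1) = Pow(1012, -1) = Rational(1, 1012) ≈ 0.00098814)
Function('E')(x) = Add(-1, Mul(-1, x))
Mul(Add(13022, Function('E')(Mul(Add(46, -99), Add(16, -44)))), Add(D, Mul(Add(33, 100), -74))) = Mul(Add(13022, Add(-1, Mul(-1, Mul(Add(46, -99), Add(16, -44))))), Add(Rational(1, 1012), Mul(Add(33, 100), -74))) = Mul(Add(13022, Add(-1, Mul(-1, Mul(-53, -28)))), Add(Rational(1, 1012), Mul(133, -74))) = Mul(Add(13022, Add(-1, Mul(-1, 1484))), Add(Rational(1, 1012), -9842)) = Mul(Add(13022, Add(-1, -1484)), Rational(-9960103, 1012)) = Mul(Add(13022, -1485), Rational(-9960103, 1012)) = Mul(11537, Rational(-9960103, 1012)) = Rational(-114909708311, 1012)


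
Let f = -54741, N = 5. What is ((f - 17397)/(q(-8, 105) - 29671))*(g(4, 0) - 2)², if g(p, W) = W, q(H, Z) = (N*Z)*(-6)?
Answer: 288552/32821 ≈ 8.7917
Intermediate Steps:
q(H, Z) = -30*Z (q(H, Z) = (5*Z)*(-6) = -30*Z)
((f - 17397)/(q(-8, 105) - 29671))*(g(4, 0) - 2)² = ((-54741 - 17397)/(-30*105 - 29671))*(0 - 2)² = -72138/(-3150 - 29671)*(-2)² = -72138/(-32821)*4 = -72138*(-1/32821)*4 = (72138/32821)*4 = 288552/32821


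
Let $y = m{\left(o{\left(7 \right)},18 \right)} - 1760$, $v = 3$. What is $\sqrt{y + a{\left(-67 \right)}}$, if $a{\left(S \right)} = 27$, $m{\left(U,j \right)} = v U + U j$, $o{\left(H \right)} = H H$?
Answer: $8 i \sqrt{11} \approx 26.533 i$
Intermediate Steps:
$o{\left(H \right)} = H^{2}$
$m{\left(U,j \right)} = 3 U + U j$
$y = -731$ ($y = 7^{2} \left(3 + 18\right) - 1760 = 49 \cdot 21 - 1760 = 1029 - 1760 = -731$)
$\sqrt{y + a{\left(-67 \right)}} = \sqrt{-731 + 27} = \sqrt{-704} = 8 i \sqrt{11}$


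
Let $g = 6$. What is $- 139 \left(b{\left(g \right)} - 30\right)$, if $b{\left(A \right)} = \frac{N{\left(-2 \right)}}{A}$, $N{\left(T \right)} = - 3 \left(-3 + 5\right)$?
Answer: $4309$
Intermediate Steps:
$N{\left(T \right)} = -6$ ($N{\left(T \right)} = \left(-3\right) 2 = -6$)
$b{\left(A \right)} = - \frac{6}{A}$
$- 139 \left(b{\left(g \right)} - 30\right) = - 139 \left(- \frac{6}{6} - 30\right) = - 139 \left(\left(-6\right) \frac{1}{6} - 30\right) = - 139 \left(-1 - 30\right) = \left(-139\right) \left(-31\right) = 4309$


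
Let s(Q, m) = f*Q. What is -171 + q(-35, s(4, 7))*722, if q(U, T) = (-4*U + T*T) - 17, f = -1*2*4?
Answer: 827963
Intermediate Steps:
f = -8 (f = -2*4 = -8)
s(Q, m) = -8*Q
q(U, T) = -17 + T² - 4*U (q(U, T) = (-4*U + T²) - 17 = (T² - 4*U) - 17 = -17 + T² - 4*U)
-171 + q(-35, s(4, 7))*722 = -171 + (-17 + (-8*4)² - 4*(-35))*722 = -171 + (-17 + (-32)² + 140)*722 = -171 + (-17 + 1024 + 140)*722 = -171 + 1147*722 = -171 + 828134 = 827963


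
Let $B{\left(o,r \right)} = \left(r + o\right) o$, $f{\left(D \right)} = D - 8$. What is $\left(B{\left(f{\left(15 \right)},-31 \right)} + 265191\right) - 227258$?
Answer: $37765$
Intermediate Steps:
$f{\left(D \right)} = -8 + D$ ($f{\left(D \right)} = D - 8 = -8 + D$)
$B{\left(o,r \right)} = o \left(o + r\right)$ ($B{\left(o,r \right)} = \left(o + r\right) o = o \left(o + r\right)$)
$\left(B{\left(f{\left(15 \right)},-31 \right)} + 265191\right) - 227258 = \left(\left(-8 + 15\right) \left(\left(-8 + 15\right) - 31\right) + 265191\right) - 227258 = \left(7 \left(7 - 31\right) + 265191\right) - 227258 = \left(7 \left(-24\right) + 265191\right) - 227258 = \left(-168 + 265191\right) - 227258 = 265023 - 227258 = 37765$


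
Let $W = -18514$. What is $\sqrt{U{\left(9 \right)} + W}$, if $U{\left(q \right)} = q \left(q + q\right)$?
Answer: $4 i \sqrt{1147} \approx 135.47 i$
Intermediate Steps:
$U{\left(q \right)} = 2 q^{2}$ ($U{\left(q \right)} = q 2 q = 2 q^{2}$)
$\sqrt{U{\left(9 \right)} + W} = \sqrt{2 \cdot 9^{2} - 18514} = \sqrt{2 \cdot 81 - 18514} = \sqrt{162 - 18514} = \sqrt{-18352} = 4 i \sqrt{1147}$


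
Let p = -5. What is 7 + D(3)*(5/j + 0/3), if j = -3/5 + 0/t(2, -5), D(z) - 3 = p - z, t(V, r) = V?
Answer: 146/3 ≈ 48.667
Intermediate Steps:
D(z) = -2 - z (D(z) = 3 + (-5 - z) = -2 - z)
j = -⅗ (j = -3/5 + 0/2 = -3*⅕ + 0*(½) = -⅗ + 0 = -⅗ ≈ -0.60000)
7 + D(3)*(5/j + 0/3) = 7 + (-2 - 1*3)*(5/(-⅗) + 0/3) = 7 + (-2 - 3)*(5*(-5/3) + 0*(⅓)) = 7 - 5*(-25/3 + 0) = 7 - 5*(-25/3) = 7 + 125/3 = 146/3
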